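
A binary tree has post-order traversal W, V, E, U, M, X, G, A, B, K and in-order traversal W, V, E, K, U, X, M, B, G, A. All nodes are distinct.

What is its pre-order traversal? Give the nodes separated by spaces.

The last element of post-order is the root; it splits in-order into left and right subtrees.
Root K: left subtree has 3 nodes {W, V, E}, right has 6 {U, X, M, B, G, A}.
  Root E: left subtree has 2 nodes {W, V}, right has 0 { }.
    Root V: left subtree has 1 node {W}, right has 0 { }.
  Root B: left subtree has 3 nodes {U, X, M}, right has 2 {G, A}.
    Root X: left subtree has 1 node {U}, right has 1 {M}.
    Root A: left subtree has 1 node {G}, right has 0 { }.

K E V W B X U M A G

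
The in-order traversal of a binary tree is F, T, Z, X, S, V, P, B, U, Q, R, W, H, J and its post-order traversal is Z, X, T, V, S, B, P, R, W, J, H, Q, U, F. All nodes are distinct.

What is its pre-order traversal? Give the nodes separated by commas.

F, U, P, S, T, X, Z, V, B, Q, H, W, R, J

The last element of post-order is the root; it splits in-order into left and right subtrees.
Root F: left subtree has 0 nodes { }, right has 13 {T, Z, X, S, V, P, B, U, Q, R, W, H, J}.
  Root U: left subtree has 7 nodes {T, Z, X, S, V, P, B}, right has 5 {Q, R, W, H, J}.
    Root P: left subtree has 5 nodes {T, Z, X, S, V}, right has 1 {B}.
      Root S: left subtree has 3 nodes {T, Z, X}, right has 1 {V}.
        Root T: left subtree has 0 nodes { }, right has 2 {Z, X}.
          Root X: left subtree has 1 node {Z}, right has 0 { }.
    Root Q: left subtree has 0 nodes { }, right has 4 {R, W, H, J}.
      Root H: left subtree has 2 nodes {R, W}, right has 1 {J}.
        Root W: left subtree has 1 node {R}, right has 0 { }.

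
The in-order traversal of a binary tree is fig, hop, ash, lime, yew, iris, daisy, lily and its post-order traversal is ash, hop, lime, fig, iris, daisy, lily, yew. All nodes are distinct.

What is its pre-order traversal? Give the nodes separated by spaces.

yew fig lime hop ash lily daisy iris

The last element of post-order is the root; it splits in-order into left and right subtrees.
Root yew: left subtree has 4 nodes {fig, hop, ash, lime}, right has 3 {iris, daisy, lily}.
  Root fig: left subtree has 0 nodes { }, right has 3 {hop, ash, lime}.
    Root lime: left subtree has 2 nodes {hop, ash}, right has 0 { }.
      Root hop: left subtree has 0 nodes { }, right has 1 {ash}.
  Root lily: left subtree has 2 nodes {iris, daisy}, right has 0 { }.
    Root daisy: left subtree has 1 node {iris}, right has 0 { }.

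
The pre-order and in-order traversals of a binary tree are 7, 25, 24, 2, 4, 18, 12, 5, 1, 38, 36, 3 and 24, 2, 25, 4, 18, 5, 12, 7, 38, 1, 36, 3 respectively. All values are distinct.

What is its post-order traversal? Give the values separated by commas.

The first element of pre-order is the root; it splits in-order into left and right subtrees.
Root 7: left subtree has 7 nodes {24, 2, 25, 4, 18, 5, 12}, right has 4 {38, 1, 36, 3}.
  Root 25: left subtree has 2 nodes {24, 2}, right has 4 {4, 18, 5, 12}.
    Root 24: left subtree has 0 nodes { }, right has 1 {2}.
    Root 4: left subtree has 0 nodes { }, right has 3 {18, 5, 12}.
      Root 18: left subtree has 0 nodes { }, right has 2 {5, 12}.
        Root 12: left subtree has 1 node {5}, right has 0 { }.
  Root 1: left subtree has 1 node {38}, right has 2 {36, 3}.
    Root 36: left subtree has 0 nodes { }, right has 1 {3}.

2, 24, 5, 12, 18, 4, 25, 38, 3, 36, 1, 7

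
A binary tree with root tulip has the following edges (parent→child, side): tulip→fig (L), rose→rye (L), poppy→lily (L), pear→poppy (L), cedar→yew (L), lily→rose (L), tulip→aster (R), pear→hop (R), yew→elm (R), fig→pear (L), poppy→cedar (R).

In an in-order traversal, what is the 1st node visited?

rye

In-order visits the left subtree, then the node, then the right subtree.
At tulip: go left to fig.
  At fig: go left to pear.
    At pear: go left to poppy.
      At poppy: go left to lily.
        At lily: go left to rose.
          At rose: go left to rye.
            rye is a leaf — visit rye.
          Visit rose.
          At rose: no right child.
        Visit lily.
        At lily: no right child.
      Visit poppy.
      At poppy: go right to cedar.
        At cedar: go left to yew.
          At yew: no left child.
          Visit yew.
          At yew: go right to elm.
            elm is a leaf — visit elm.
        Visit cedar.
        At cedar: no right child.
    Visit pear.
    At pear: go right to hop.
      hop is a leaf — visit hop.
  Visit fig.
  At fig: no right child.
Visit tulip.
At tulip: go right to aster.
  aster is a leaf — visit aster.
Full in-order sequence: rye, rose, lily, poppy, yew, elm, cedar, pear, hop, fig, tulip, aster.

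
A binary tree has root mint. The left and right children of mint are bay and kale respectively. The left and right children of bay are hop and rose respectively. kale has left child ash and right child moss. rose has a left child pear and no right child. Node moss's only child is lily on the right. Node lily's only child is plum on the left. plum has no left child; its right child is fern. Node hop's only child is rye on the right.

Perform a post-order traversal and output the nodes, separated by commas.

rye, hop, pear, rose, bay, ash, fern, plum, lily, moss, kale, mint

Post-order visits the left subtree, then the right subtree, then the node.
At mint: go left to bay.
  At bay: go left to hop.
    At hop: no left child.
    At hop: go right to rye.
      rye is a leaf — visit rye.
    Visit hop.
  At bay: go right to rose.
    At rose: go left to pear.
      pear is a leaf — visit pear.
    At rose: no right child.
    Visit rose.
  Visit bay.
At mint: go right to kale.
  At kale: go left to ash.
    ash is a leaf — visit ash.
  At kale: go right to moss.
    At moss: no left child.
    At moss: go right to lily.
      At lily: go left to plum.
        At plum: no left child.
        At plum: go right to fern.
          fern is a leaf — visit fern.
        Visit plum.
      At lily: no right child.
      Visit lily.
    Visit moss.
  Visit kale.
Visit mint.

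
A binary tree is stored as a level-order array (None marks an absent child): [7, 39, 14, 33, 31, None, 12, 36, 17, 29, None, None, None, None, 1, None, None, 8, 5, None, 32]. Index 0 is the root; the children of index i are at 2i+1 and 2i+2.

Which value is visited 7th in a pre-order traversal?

Pre-order visits the node, then its left subtree, then its right subtree.
Visit 7.
At 7: go left to 39.
  Visit 39.
  At 39: go left to 33.
    Visit 33.
    At 33: go left to 36.
      36 is a leaf — visit 36.
    At 33: go right to 17.
      Visit 17.
      At 17: go left to 8.
        8 is a leaf — visit 8.
      At 17: go right to 5.
        5 is a leaf — visit 5.
  At 39: go right to 31.
    Visit 31.
    At 31: go left to 29.
      Visit 29.
      At 29: no left child.
      At 29: go right to 32.
        32 is a leaf — visit 32.
    At 31: no right child.
At 7: go right to 14.
  Visit 14.
  At 14: no left child.
  At 14: go right to 12.
    Visit 12.
    At 12: no left child.
    At 12: go right to 1.
      1 is a leaf — visit 1.
Full pre-order sequence: 7, 39, 33, 36, 17, 8, 5, 31, 29, 32, 14, 12, 1.

5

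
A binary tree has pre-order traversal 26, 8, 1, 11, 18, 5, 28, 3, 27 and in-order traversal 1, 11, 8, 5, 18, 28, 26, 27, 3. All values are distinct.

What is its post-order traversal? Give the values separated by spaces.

The first element of pre-order is the root; it splits in-order into left and right subtrees.
Root 26: left subtree has 6 nodes {1, 11, 8, 5, 18, 28}, right has 2 {27, 3}.
  Root 8: left subtree has 2 nodes {1, 11}, right has 3 {5, 18, 28}.
    Root 1: left subtree has 0 nodes { }, right has 1 {11}.
    Root 18: left subtree has 1 node {5}, right has 1 {28}.
  Root 3: left subtree has 1 node {27}, right has 0 { }.

11 1 5 28 18 8 27 3 26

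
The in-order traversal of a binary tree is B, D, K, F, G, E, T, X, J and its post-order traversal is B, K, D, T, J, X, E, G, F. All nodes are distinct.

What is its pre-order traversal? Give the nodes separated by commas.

The last element of post-order is the root; it splits in-order into left and right subtrees.
Root F: left subtree has 3 nodes {B, D, K}, right has 5 {G, E, T, X, J}.
  Root D: left subtree has 1 node {B}, right has 1 {K}.
  Root G: left subtree has 0 nodes { }, right has 4 {E, T, X, J}.
    Root E: left subtree has 0 nodes { }, right has 3 {T, X, J}.
      Root X: left subtree has 1 node {T}, right has 1 {J}.

F, D, B, K, G, E, X, T, J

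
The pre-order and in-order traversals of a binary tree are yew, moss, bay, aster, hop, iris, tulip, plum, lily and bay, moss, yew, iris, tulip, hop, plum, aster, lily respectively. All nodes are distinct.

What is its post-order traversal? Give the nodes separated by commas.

bay, moss, tulip, iris, plum, hop, lily, aster, yew

The first element of pre-order is the root; it splits in-order into left and right subtrees.
Root yew: left subtree has 2 nodes {bay, moss}, right has 6 {iris, tulip, hop, plum, aster, lily}.
  Root moss: left subtree has 1 node {bay}, right has 0 { }.
  Root aster: left subtree has 4 nodes {iris, tulip, hop, plum}, right has 1 {lily}.
    Root hop: left subtree has 2 nodes {iris, tulip}, right has 1 {plum}.
      Root iris: left subtree has 0 nodes { }, right has 1 {tulip}.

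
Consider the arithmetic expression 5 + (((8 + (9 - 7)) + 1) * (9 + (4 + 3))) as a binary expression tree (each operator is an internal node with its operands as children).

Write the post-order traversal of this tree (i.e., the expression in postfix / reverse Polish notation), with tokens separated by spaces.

5 8 9 7 - + 1 + 9 4 3 + + * +

Post-order on an expression tree gives postfix notation: for each operator, emit left operand, right operand, then the operator.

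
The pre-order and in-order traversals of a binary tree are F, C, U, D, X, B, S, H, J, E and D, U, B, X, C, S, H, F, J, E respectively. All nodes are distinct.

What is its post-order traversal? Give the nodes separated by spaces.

D B X U H S C E J F

The first element of pre-order is the root; it splits in-order into left and right subtrees.
Root F: left subtree has 7 nodes {D, U, B, X, C, S, H}, right has 2 {J, E}.
  Root C: left subtree has 4 nodes {D, U, B, X}, right has 2 {S, H}.
    Root U: left subtree has 1 node {D}, right has 2 {B, X}.
      Root X: left subtree has 1 node {B}, right has 0 { }.
    Root S: left subtree has 0 nodes { }, right has 1 {H}.
  Root J: left subtree has 0 nodes { }, right has 1 {E}.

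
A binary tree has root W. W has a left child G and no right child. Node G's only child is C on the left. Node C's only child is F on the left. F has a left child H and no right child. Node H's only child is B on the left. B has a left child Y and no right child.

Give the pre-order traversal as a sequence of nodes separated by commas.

W, G, C, F, H, B, Y

Pre-order visits the node, then its left subtree, then its right subtree.
Visit W.
At W: go left to G.
  Visit G.
  At G: go left to C.
    Visit C.
    At C: go left to F.
      Visit F.
      At F: go left to H.
        Visit H.
        At H: go left to B.
          Visit B.
          At B: go left to Y.
            Y is a leaf — visit Y.
          At B: no right child.
        At H: no right child.
      At F: no right child.
    At C: no right child.
  At G: no right child.
At W: no right child.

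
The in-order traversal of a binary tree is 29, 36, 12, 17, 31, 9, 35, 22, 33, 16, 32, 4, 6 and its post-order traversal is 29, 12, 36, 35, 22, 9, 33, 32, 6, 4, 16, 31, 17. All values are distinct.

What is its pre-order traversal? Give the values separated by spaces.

The last element of post-order is the root; it splits in-order into left and right subtrees.
Root 17: left subtree has 3 nodes {29, 36, 12}, right has 9 {31, 9, 35, 22, 33, 16, 32, 4, 6}.
  Root 36: left subtree has 1 node {29}, right has 1 {12}.
  Root 31: left subtree has 0 nodes { }, right has 8 {9, 35, 22, 33, 16, 32, 4, 6}.
    Root 16: left subtree has 4 nodes {9, 35, 22, 33}, right has 3 {32, 4, 6}.
      Root 33: left subtree has 3 nodes {9, 35, 22}, right has 0 { }.
        Root 9: left subtree has 0 nodes { }, right has 2 {35, 22}.
          Root 22: left subtree has 1 node {35}, right has 0 { }.
      Root 4: left subtree has 1 node {32}, right has 1 {6}.

17 36 29 12 31 16 33 9 22 35 4 32 6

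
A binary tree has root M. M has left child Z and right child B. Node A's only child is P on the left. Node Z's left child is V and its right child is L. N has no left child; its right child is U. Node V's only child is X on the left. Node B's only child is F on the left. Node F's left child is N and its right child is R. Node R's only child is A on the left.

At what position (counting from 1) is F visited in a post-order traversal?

10

Post-order visits the left subtree, then the right subtree, then the node.
At M: go left to Z.
  At Z: go left to V.
    At V: go left to X.
      X is a leaf — visit X.
    At V: no right child.
    Visit V.
  At Z: go right to L.
    L is a leaf — visit L.
  Visit Z.
At M: go right to B.
  At B: go left to F.
    At F: go left to N.
      At N: no left child.
      At N: go right to U.
        U is a leaf — visit U.
      Visit N.
    At F: go right to R.
      At R: go left to A.
        At A: go left to P.
          P is a leaf — visit P.
        At A: no right child.
        Visit A.
      At R: no right child.
      Visit R.
    Visit F.
  At B: no right child.
  Visit B.
Visit M.
Full post-order sequence: X, V, L, Z, U, N, P, A, R, F, B, M.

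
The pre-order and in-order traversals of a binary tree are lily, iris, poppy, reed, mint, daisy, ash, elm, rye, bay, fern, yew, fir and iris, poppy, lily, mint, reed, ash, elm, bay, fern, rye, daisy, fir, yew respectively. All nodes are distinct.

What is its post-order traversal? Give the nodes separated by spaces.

The first element of pre-order is the root; it splits in-order into left and right subtrees.
Root lily: left subtree has 2 nodes {iris, poppy}, right has 10 {mint, reed, ash, elm, bay, fern, rye, daisy, fir, yew}.
  Root iris: left subtree has 0 nodes { }, right has 1 {poppy}.
  Root reed: left subtree has 1 node {mint}, right has 8 {ash, elm, bay, fern, rye, daisy, fir, yew}.
    Root daisy: left subtree has 5 nodes {ash, elm, bay, fern, rye}, right has 2 {fir, yew}.
      Root ash: left subtree has 0 nodes { }, right has 4 {elm, bay, fern, rye}.
        Root elm: left subtree has 0 nodes { }, right has 3 {bay, fern, rye}.
          Root rye: left subtree has 2 nodes {bay, fern}, right has 0 { }.
            Root bay: left subtree has 0 nodes { }, right has 1 {fern}.
      Root yew: left subtree has 1 node {fir}, right has 0 { }.

poppy iris mint fern bay rye elm ash fir yew daisy reed lily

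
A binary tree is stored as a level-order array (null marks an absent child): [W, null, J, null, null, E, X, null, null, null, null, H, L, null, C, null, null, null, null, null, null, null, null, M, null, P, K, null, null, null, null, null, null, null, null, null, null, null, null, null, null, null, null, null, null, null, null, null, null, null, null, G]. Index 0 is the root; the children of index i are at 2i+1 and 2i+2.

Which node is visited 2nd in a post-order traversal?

Post-order visits the left subtree, then the right subtree, then the node.
At W: no left child.
At W: go right to J.
  At J: go left to E.
    At E: go left to H.
      At H: go left to M.
        M is a leaf — visit M.
      At H: no right child.
      Visit H.
    At E: go right to L.
      At L: go left to P.
        At P: go left to G.
          G is a leaf — visit G.
        At P: no right child.
        Visit P.
      At L: go right to K.
        K is a leaf — visit K.
      Visit L.
    Visit E.
  At J: go right to X.
    At X: no left child.
    At X: go right to C.
      C is a leaf — visit C.
    Visit X.
  Visit J.
Visit W.
Full post-order sequence: M, H, G, P, K, L, E, C, X, J, W.

H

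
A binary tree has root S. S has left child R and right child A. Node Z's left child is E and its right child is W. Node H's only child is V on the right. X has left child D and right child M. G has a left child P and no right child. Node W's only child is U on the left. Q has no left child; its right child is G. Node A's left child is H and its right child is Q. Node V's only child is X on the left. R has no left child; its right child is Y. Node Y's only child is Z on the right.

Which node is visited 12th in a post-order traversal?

P

Post-order visits the left subtree, then the right subtree, then the node.
At S: go left to R.
  At R: no left child.
  At R: go right to Y.
    At Y: no left child.
    At Y: go right to Z.
      At Z: go left to E.
        E is a leaf — visit E.
      At Z: go right to W.
        At W: go left to U.
          U is a leaf — visit U.
        At W: no right child.
        Visit W.
      Visit Z.
    Visit Y.
  Visit R.
At S: go right to A.
  At A: go left to H.
    At H: no left child.
    At H: go right to V.
      At V: go left to X.
        At X: go left to D.
          D is a leaf — visit D.
        At X: go right to M.
          M is a leaf — visit M.
        Visit X.
      At V: no right child.
      Visit V.
    Visit H.
  At A: go right to Q.
    At Q: no left child.
    At Q: go right to G.
      At G: go left to P.
        P is a leaf — visit P.
      At G: no right child.
      Visit G.
    Visit Q.
  Visit A.
Visit S.
Full post-order sequence: E, U, W, Z, Y, R, D, M, X, V, H, P, G, Q, A, S.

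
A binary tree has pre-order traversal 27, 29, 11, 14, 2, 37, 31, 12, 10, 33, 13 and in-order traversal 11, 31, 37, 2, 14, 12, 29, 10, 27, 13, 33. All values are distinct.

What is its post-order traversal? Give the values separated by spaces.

31 37 2 12 14 11 10 29 13 33 27

The first element of pre-order is the root; it splits in-order into left and right subtrees.
Root 27: left subtree has 8 nodes {11, 31, 37, 2, 14, 12, 29, 10}, right has 2 {13, 33}.
  Root 29: left subtree has 6 nodes {11, 31, 37, 2, 14, 12}, right has 1 {10}.
    Root 11: left subtree has 0 nodes { }, right has 5 {31, 37, 2, 14, 12}.
      Root 14: left subtree has 3 nodes {31, 37, 2}, right has 1 {12}.
        Root 2: left subtree has 2 nodes {31, 37}, right has 0 { }.
          Root 37: left subtree has 1 node {31}, right has 0 { }.
  Root 33: left subtree has 1 node {13}, right has 0 { }.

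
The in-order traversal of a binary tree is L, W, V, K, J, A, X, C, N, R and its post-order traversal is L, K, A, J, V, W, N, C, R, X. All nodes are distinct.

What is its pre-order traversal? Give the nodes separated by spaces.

X W L V J K A R C N

The last element of post-order is the root; it splits in-order into left and right subtrees.
Root X: left subtree has 6 nodes {L, W, V, K, J, A}, right has 3 {C, N, R}.
  Root W: left subtree has 1 node {L}, right has 4 {V, K, J, A}.
    Root V: left subtree has 0 nodes { }, right has 3 {K, J, A}.
      Root J: left subtree has 1 node {K}, right has 1 {A}.
  Root R: left subtree has 2 nodes {C, N}, right has 0 { }.
    Root C: left subtree has 0 nodes { }, right has 1 {N}.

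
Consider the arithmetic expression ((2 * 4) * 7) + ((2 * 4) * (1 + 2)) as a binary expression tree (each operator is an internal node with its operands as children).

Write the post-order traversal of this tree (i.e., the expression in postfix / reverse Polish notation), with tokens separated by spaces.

Post-order on an expression tree gives postfix notation: for each operator, emit left operand, right operand, then the operator.

2 4 * 7 * 2 4 * 1 2 + * +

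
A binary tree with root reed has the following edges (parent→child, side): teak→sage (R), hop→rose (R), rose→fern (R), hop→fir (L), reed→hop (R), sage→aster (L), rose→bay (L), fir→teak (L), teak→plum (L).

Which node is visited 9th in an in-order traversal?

rose

In-order visits the left subtree, then the node, then the right subtree.
At reed: no left child.
Visit reed.
At reed: go right to hop.
  At hop: go left to fir.
    At fir: go left to teak.
      At teak: go left to plum.
        plum is a leaf — visit plum.
      Visit teak.
      At teak: go right to sage.
        At sage: go left to aster.
          aster is a leaf — visit aster.
        Visit sage.
        At sage: no right child.
    Visit fir.
    At fir: no right child.
  Visit hop.
  At hop: go right to rose.
    At rose: go left to bay.
      bay is a leaf — visit bay.
    Visit rose.
    At rose: go right to fern.
      fern is a leaf — visit fern.
Full in-order sequence: reed, plum, teak, aster, sage, fir, hop, bay, rose, fern.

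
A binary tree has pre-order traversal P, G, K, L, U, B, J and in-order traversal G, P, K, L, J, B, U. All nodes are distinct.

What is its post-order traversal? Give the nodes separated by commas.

The first element of pre-order is the root; it splits in-order into left and right subtrees.
Root P: left subtree has 1 node {G}, right has 5 {K, L, J, B, U}.
  Root K: left subtree has 0 nodes { }, right has 4 {L, J, B, U}.
    Root L: left subtree has 0 nodes { }, right has 3 {J, B, U}.
      Root U: left subtree has 2 nodes {J, B}, right has 0 { }.
        Root B: left subtree has 1 node {J}, right has 0 { }.

G, J, B, U, L, K, P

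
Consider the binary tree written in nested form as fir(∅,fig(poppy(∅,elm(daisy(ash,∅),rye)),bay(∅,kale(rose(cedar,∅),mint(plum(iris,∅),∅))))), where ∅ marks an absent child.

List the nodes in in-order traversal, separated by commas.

In-order visits the left subtree, then the node, then the right subtree.
At fir: no left child.
Visit fir.
At fir: go right to fig.
  At fig: go left to poppy.
    At poppy: no left child.
    Visit poppy.
    At poppy: go right to elm.
      At elm: go left to daisy.
        At daisy: go left to ash.
          ash is a leaf — visit ash.
        Visit daisy.
        At daisy: no right child.
      Visit elm.
      At elm: go right to rye.
        rye is a leaf — visit rye.
  Visit fig.
  At fig: go right to bay.
    At bay: no left child.
    Visit bay.
    At bay: go right to kale.
      At kale: go left to rose.
        At rose: go left to cedar.
          cedar is a leaf — visit cedar.
        Visit rose.
        At rose: no right child.
      Visit kale.
      At kale: go right to mint.
        At mint: go left to plum.
          At plum: go left to iris.
            iris is a leaf — visit iris.
          Visit plum.
          At plum: no right child.
        Visit mint.
        At mint: no right child.

fir, poppy, ash, daisy, elm, rye, fig, bay, cedar, rose, kale, iris, plum, mint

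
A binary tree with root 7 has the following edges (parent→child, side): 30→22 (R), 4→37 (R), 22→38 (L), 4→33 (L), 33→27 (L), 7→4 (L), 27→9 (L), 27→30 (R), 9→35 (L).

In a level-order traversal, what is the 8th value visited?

35

Level-order visits nodes level by level from the root, left to right within each level.
Level 0: 7
Level 1: 4
Level 2: 33, 37
Level 3: 27
Level 4: 9, 30
Level 5: 35, 22
Level 6: 38
Full level-order sequence: 7, 4, 33, 37, 27, 9, 30, 35, 22, 38.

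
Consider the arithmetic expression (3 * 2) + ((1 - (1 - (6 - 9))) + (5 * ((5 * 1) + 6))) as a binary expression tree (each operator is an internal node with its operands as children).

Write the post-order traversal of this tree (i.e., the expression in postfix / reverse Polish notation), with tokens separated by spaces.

3 2 * 1 1 6 9 - - - 5 5 1 * 6 + * + +

Post-order on an expression tree gives postfix notation: for each operator, emit left operand, right operand, then the operator.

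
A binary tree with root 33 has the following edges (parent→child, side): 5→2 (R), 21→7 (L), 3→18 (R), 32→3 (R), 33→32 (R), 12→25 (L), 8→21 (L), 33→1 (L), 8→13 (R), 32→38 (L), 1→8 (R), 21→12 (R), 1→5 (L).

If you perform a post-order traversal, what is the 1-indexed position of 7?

3

Post-order visits the left subtree, then the right subtree, then the node.
At 33: go left to 1.
  At 1: go left to 5.
    At 5: no left child.
    At 5: go right to 2.
      2 is a leaf — visit 2.
    Visit 5.
  At 1: go right to 8.
    At 8: go left to 21.
      At 21: go left to 7.
        7 is a leaf — visit 7.
      At 21: go right to 12.
        At 12: go left to 25.
          25 is a leaf — visit 25.
        At 12: no right child.
        Visit 12.
      Visit 21.
    At 8: go right to 13.
      13 is a leaf — visit 13.
    Visit 8.
  Visit 1.
At 33: go right to 32.
  At 32: go left to 38.
    38 is a leaf — visit 38.
  At 32: go right to 3.
    At 3: no left child.
    At 3: go right to 18.
      18 is a leaf — visit 18.
    Visit 3.
  Visit 32.
Visit 33.
Full post-order sequence: 2, 5, 7, 25, 12, 21, 13, 8, 1, 38, 18, 3, 32, 33.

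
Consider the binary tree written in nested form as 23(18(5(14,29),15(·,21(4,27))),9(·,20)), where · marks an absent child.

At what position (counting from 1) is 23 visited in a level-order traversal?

Level-order visits nodes level by level from the root, left to right within each level.
Level 0: 23
Level 1: 18, 9
Level 2: 5, 15, 20
Level 3: 14, 29, 21
Level 4: 4, 27
Full level-order sequence: 23, 18, 9, 5, 15, 20, 14, 29, 21, 4, 27.

1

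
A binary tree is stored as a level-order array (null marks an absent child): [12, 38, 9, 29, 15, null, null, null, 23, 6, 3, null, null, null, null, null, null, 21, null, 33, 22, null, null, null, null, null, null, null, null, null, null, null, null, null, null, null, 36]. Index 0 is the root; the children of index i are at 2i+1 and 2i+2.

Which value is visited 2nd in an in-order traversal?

21

In-order visits the left subtree, then the node, then the right subtree.
At 12: go left to 38.
  At 38: go left to 29.
    At 29: no left child.
    Visit 29.
    At 29: go right to 23.
      At 23: go left to 21.
        At 21: no left child.
        Visit 21.
        At 21: go right to 36.
          36 is a leaf — visit 36.
      Visit 23.
      At 23: no right child.
  Visit 38.
  At 38: go right to 15.
    At 15: go left to 6.
      At 6: go left to 33.
        33 is a leaf — visit 33.
      Visit 6.
      At 6: go right to 22.
        22 is a leaf — visit 22.
    Visit 15.
    At 15: go right to 3.
      3 is a leaf — visit 3.
Visit 12.
At 12: go right to 9.
  9 is a leaf — visit 9.
Full in-order sequence: 29, 21, 36, 23, 38, 33, 6, 22, 15, 3, 12, 9.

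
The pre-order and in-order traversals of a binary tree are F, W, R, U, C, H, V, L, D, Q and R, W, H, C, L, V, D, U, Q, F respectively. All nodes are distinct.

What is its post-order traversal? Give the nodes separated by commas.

The first element of pre-order is the root; it splits in-order into left and right subtrees.
Root F: left subtree has 9 nodes {R, W, H, C, L, V, D, U, Q}, right has 0 { }.
  Root W: left subtree has 1 node {R}, right has 7 {H, C, L, V, D, U, Q}.
    Root U: left subtree has 5 nodes {H, C, L, V, D}, right has 1 {Q}.
      Root C: left subtree has 1 node {H}, right has 3 {L, V, D}.
        Root V: left subtree has 1 node {L}, right has 1 {D}.

R, H, L, D, V, C, Q, U, W, F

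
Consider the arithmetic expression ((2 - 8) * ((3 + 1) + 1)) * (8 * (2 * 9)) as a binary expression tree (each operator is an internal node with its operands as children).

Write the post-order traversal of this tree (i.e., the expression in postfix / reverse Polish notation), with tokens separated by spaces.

2 8 - 3 1 + 1 + * 8 2 9 * * *

Post-order on an expression tree gives postfix notation: for each operator, emit left operand, right operand, then the operator.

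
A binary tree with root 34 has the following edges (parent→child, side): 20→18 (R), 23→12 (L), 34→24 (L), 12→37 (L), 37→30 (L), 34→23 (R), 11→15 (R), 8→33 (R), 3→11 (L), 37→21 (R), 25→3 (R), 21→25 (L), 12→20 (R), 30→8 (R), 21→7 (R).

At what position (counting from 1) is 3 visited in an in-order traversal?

10

In-order visits the left subtree, then the node, then the right subtree.
At 34: go left to 24.
  24 is a leaf — visit 24.
Visit 34.
At 34: go right to 23.
  At 23: go left to 12.
    At 12: go left to 37.
      At 37: go left to 30.
        At 30: no left child.
        Visit 30.
        At 30: go right to 8.
          At 8: no left child.
          Visit 8.
          At 8: go right to 33.
            33 is a leaf — visit 33.
      Visit 37.
      At 37: go right to 21.
        At 21: go left to 25.
          At 25: no left child.
          Visit 25.
          At 25: go right to 3.
            At 3: go left to 11.
              At 11: no left child.
              Visit 11.
              At 11: go right to 15.
                15 is a leaf — visit 15.
            Visit 3.
            At 3: no right child.
        Visit 21.
        At 21: go right to 7.
          7 is a leaf — visit 7.
    Visit 12.
    At 12: go right to 20.
      At 20: no left child.
      Visit 20.
      At 20: go right to 18.
        18 is a leaf — visit 18.
  Visit 23.
  At 23: no right child.
Full in-order sequence: 24, 34, 30, 8, 33, 37, 25, 11, 15, 3, 21, 7, 12, 20, 18, 23.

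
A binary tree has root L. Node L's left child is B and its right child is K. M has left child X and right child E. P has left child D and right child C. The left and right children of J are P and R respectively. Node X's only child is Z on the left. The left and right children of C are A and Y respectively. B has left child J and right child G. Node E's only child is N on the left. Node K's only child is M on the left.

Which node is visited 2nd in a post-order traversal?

Post-order visits the left subtree, then the right subtree, then the node.
At L: go left to B.
  At B: go left to J.
    At J: go left to P.
      At P: go left to D.
        D is a leaf — visit D.
      At P: go right to C.
        At C: go left to A.
          A is a leaf — visit A.
        At C: go right to Y.
          Y is a leaf — visit Y.
        Visit C.
      Visit P.
    At J: go right to R.
      R is a leaf — visit R.
    Visit J.
  At B: go right to G.
    G is a leaf — visit G.
  Visit B.
At L: go right to K.
  At K: go left to M.
    At M: go left to X.
      At X: go left to Z.
        Z is a leaf — visit Z.
      At X: no right child.
      Visit X.
    At M: go right to E.
      At E: go left to N.
        N is a leaf — visit N.
      At E: no right child.
      Visit E.
    Visit M.
  At K: no right child.
  Visit K.
Visit L.
Full post-order sequence: D, A, Y, C, P, R, J, G, B, Z, X, N, E, M, K, L.

A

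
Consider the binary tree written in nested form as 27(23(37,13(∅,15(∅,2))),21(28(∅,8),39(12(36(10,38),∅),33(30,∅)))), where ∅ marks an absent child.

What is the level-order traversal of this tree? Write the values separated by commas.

Level-order visits nodes level by level from the root, left to right within each level.
Level 0: 27
Level 1: 23, 21
Level 2: 37, 13, 28, 39
Level 3: 15, 8, 12, 33
Level 4: 2, 36, 30
Level 5: 10, 38

27, 23, 21, 37, 13, 28, 39, 15, 8, 12, 33, 2, 36, 30, 10, 38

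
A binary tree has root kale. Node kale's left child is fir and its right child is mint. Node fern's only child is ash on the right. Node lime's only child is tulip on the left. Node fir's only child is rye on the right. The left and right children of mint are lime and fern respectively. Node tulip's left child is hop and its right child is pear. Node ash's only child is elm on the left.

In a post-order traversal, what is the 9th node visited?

fern

Post-order visits the left subtree, then the right subtree, then the node.
At kale: go left to fir.
  At fir: no left child.
  At fir: go right to rye.
    rye is a leaf — visit rye.
  Visit fir.
At kale: go right to mint.
  At mint: go left to lime.
    At lime: go left to tulip.
      At tulip: go left to hop.
        hop is a leaf — visit hop.
      At tulip: go right to pear.
        pear is a leaf — visit pear.
      Visit tulip.
    At lime: no right child.
    Visit lime.
  At mint: go right to fern.
    At fern: no left child.
    At fern: go right to ash.
      At ash: go left to elm.
        elm is a leaf — visit elm.
      At ash: no right child.
      Visit ash.
    Visit fern.
  Visit mint.
Visit kale.
Full post-order sequence: rye, fir, hop, pear, tulip, lime, elm, ash, fern, mint, kale.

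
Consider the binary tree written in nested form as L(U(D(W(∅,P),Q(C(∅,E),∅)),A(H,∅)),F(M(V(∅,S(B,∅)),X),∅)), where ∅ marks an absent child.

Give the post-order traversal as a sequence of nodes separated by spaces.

P W E C Q D H A U B S V X M F L

Post-order visits the left subtree, then the right subtree, then the node.
At L: go left to U.
  At U: go left to D.
    At D: go left to W.
      At W: no left child.
      At W: go right to P.
        P is a leaf — visit P.
      Visit W.
    At D: go right to Q.
      At Q: go left to C.
        At C: no left child.
        At C: go right to E.
          E is a leaf — visit E.
        Visit C.
      At Q: no right child.
      Visit Q.
    Visit D.
  At U: go right to A.
    At A: go left to H.
      H is a leaf — visit H.
    At A: no right child.
    Visit A.
  Visit U.
At L: go right to F.
  At F: go left to M.
    At M: go left to V.
      At V: no left child.
      At V: go right to S.
        At S: go left to B.
          B is a leaf — visit B.
        At S: no right child.
        Visit S.
      Visit V.
    At M: go right to X.
      X is a leaf — visit X.
    Visit M.
  At F: no right child.
  Visit F.
Visit L.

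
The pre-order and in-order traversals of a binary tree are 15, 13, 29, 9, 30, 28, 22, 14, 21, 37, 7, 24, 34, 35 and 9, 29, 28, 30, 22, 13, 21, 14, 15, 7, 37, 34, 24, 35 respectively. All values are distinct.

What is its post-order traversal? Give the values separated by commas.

The first element of pre-order is the root; it splits in-order into left and right subtrees.
Root 15: left subtree has 8 nodes {9, 29, 28, 30, 22, 13, 21, 14}, right has 5 {7, 37, 34, 24, 35}.
  Root 13: left subtree has 5 nodes {9, 29, 28, 30, 22}, right has 2 {21, 14}.
    Root 29: left subtree has 1 node {9}, right has 3 {28, 30, 22}.
      Root 30: left subtree has 1 node {28}, right has 1 {22}.
    Root 14: left subtree has 1 node {21}, right has 0 { }.
  Root 37: left subtree has 1 node {7}, right has 3 {34, 24, 35}.
    Root 24: left subtree has 1 node {34}, right has 1 {35}.

9, 28, 22, 30, 29, 21, 14, 13, 7, 34, 35, 24, 37, 15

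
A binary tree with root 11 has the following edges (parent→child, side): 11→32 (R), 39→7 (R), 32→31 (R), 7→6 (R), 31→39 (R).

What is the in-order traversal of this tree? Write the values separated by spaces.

11 32 31 39 7 6

In-order visits the left subtree, then the node, then the right subtree.
At 11: no left child.
Visit 11.
At 11: go right to 32.
  At 32: no left child.
  Visit 32.
  At 32: go right to 31.
    At 31: no left child.
    Visit 31.
    At 31: go right to 39.
      At 39: no left child.
      Visit 39.
      At 39: go right to 7.
        At 7: no left child.
        Visit 7.
        At 7: go right to 6.
          6 is a leaf — visit 6.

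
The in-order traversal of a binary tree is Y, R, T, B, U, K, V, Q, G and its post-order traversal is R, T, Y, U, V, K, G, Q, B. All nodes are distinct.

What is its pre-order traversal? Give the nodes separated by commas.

B, Y, T, R, Q, K, U, V, G

The last element of post-order is the root; it splits in-order into left and right subtrees.
Root B: left subtree has 3 nodes {Y, R, T}, right has 5 {U, K, V, Q, G}.
  Root Y: left subtree has 0 nodes { }, right has 2 {R, T}.
    Root T: left subtree has 1 node {R}, right has 0 { }.
  Root Q: left subtree has 3 nodes {U, K, V}, right has 1 {G}.
    Root K: left subtree has 1 node {U}, right has 1 {V}.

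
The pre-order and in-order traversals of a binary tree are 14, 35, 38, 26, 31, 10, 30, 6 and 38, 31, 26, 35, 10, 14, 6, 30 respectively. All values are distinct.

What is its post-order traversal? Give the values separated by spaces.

31 26 38 10 35 6 30 14

The first element of pre-order is the root; it splits in-order into left and right subtrees.
Root 14: left subtree has 5 nodes {38, 31, 26, 35, 10}, right has 2 {6, 30}.
  Root 35: left subtree has 3 nodes {38, 31, 26}, right has 1 {10}.
    Root 38: left subtree has 0 nodes { }, right has 2 {31, 26}.
      Root 26: left subtree has 1 node {31}, right has 0 { }.
  Root 30: left subtree has 1 node {6}, right has 0 { }.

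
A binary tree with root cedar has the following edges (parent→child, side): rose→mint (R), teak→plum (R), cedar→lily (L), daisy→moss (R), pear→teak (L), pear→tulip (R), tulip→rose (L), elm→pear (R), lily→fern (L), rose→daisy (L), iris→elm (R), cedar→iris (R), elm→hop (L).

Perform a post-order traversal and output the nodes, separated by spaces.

fern lily hop plum teak moss daisy mint rose tulip pear elm iris cedar

Post-order visits the left subtree, then the right subtree, then the node.
At cedar: go left to lily.
  At lily: go left to fern.
    fern is a leaf — visit fern.
  At lily: no right child.
  Visit lily.
At cedar: go right to iris.
  At iris: no left child.
  At iris: go right to elm.
    At elm: go left to hop.
      hop is a leaf — visit hop.
    At elm: go right to pear.
      At pear: go left to teak.
        At teak: no left child.
        At teak: go right to plum.
          plum is a leaf — visit plum.
        Visit teak.
      At pear: go right to tulip.
        At tulip: go left to rose.
          At rose: go left to daisy.
            At daisy: no left child.
            At daisy: go right to moss.
              moss is a leaf — visit moss.
            Visit daisy.
          At rose: go right to mint.
            mint is a leaf — visit mint.
          Visit rose.
        At tulip: no right child.
        Visit tulip.
      Visit pear.
    Visit elm.
  Visit iris.
Visit cedar.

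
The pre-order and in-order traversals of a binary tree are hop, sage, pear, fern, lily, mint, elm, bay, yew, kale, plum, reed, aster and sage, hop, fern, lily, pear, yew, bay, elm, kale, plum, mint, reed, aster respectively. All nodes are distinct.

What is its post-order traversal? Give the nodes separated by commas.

sage, lily, fern, yew, bay, plum, kale, elm, aster, reed, mint, pear, hop

The first element of pre-order is the root; it splits in-order into left and right subtrees.
Root hop: left subtree has 1 node {sage}, right has 11 {fern, lily, pear, yew, bay, elm, kale, plum, mint, reed, aster}.
  Root pear: left subtree has 2 nodes {fern, lily}, right has 8 {yew, bay, elm, kale, plum, mint, reed, aster}.
    Root fern: left subtree has 0 nodes { }, right has 1 {lily}.
    Root mint: left subtree has 5 nodes {yew, bay, elm, kale, plum}, right has 2 {reed, aster}.
      Root elm: left subtree has 2 nodes {yew, bay}, right has 2 {kale, plum}.
        Root bay: left subtree has 1 node {yew}, right has 0 { }.
        Root kale: left subtree has 0 nodes { }, right has 1 {plum}.
      Root reed: left subtree has 0 nodes { }, right has 1 {aster}.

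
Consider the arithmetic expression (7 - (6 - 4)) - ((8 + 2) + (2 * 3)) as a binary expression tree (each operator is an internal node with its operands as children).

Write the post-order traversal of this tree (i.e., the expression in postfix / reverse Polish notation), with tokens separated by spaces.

Post-order on an expression tree gives postfix notation: for each operator, emit left operand, right operand, then the operator.

7 6 4 - - 8 2 + 2 3 * + -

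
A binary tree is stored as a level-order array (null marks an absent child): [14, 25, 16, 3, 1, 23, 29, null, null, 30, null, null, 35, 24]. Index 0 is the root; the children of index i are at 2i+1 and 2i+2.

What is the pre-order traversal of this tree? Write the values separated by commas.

14, 25, 3, 1, 30, 16, 23, 35, 29, 24

Pre-order visits the node, then its left subtree, then its right subtree.
Visit 14.
At 14: go left to 25.
  Visit 25.
  At 25: go left to 3.
    3 is a leaf — visit 3.
  At 25: go right to 1.
    Visit 1.
    At 1: go left to 30.
      30 is a leaf — visit 30.
    At 1: no right child.
At 14: go right to 16.
  Visit 16.
  At 16: go left to 23.
    Visit 23.
    At 23: no left child.
    At 23: go right to 35.
      35 is a leaf — visit 35.
  At 16: go right to 29.
    Visit 29.
    At 29: go left to 24.
      24 is a leaf — visit 24.
    At 29: no right child.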